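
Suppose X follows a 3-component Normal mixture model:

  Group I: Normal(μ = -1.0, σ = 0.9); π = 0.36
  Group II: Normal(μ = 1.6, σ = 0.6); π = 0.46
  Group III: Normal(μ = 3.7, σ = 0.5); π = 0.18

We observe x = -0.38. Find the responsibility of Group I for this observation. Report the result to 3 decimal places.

The responsibility of component k is P(Z=k) f_k(x) divided by Σ_j P(Z=j) f_j(x).
Component likelihoods at x = -0.38:
  p_I = 0.349636
  p_II = 0.00287095
  p_III = 2.77371e-15
Unnormalised posteriors:
  P(Z=I)·p_I = 0.36 × 0.349636 = 0.125869
  P(Z=II)·p_II = 0.46 × 0.00287095 = 0.00132064
  P(Z=III)·p_III = 0.18 × 2.77371e-15 = 4.99267e-16
Evidence: 0.125869 + 0.00132064 + 4.99267e-16 = 0.12719
P(Group I | -0.38) = 0.125869 / 0.12719 ≈ 0.990

0.990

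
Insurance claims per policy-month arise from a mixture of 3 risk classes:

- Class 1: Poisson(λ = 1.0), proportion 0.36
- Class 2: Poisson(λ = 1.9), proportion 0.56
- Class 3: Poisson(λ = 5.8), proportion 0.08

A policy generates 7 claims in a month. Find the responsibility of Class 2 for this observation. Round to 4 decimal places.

0.1225

P(component k | x) = π_k·f_k(x) / marginal(x), where marginal(x) = Σ_j π_j·f_j(x).
Component likelihoods at x = 7 claims:
  p_1 = e^(−1.0)·1.0^7/7! = 7.2992e-05
  p_2 = e^(−1.9)·1.9^7/7! = 0.00265268
  p_3 = e^(−5.8)·5.8^7/7! = 0.132635
Prior × likelihood for each component:
  π_1·p_1 = 0.36 × 7.2992e-05 = 2.62771e-05
  π_2·p_2 = 0.56 × 0.00265268 = 0.0014855
  π_3·p_3 = 0.08 × 0.132635 = 0.0106108
Evidence: 2.62771e-05 + 0.0014855 + 0.0106108 = 0.0121226
P(Class 2 | x) = 0.0014855 / 0.0121226 ≈ 0.1225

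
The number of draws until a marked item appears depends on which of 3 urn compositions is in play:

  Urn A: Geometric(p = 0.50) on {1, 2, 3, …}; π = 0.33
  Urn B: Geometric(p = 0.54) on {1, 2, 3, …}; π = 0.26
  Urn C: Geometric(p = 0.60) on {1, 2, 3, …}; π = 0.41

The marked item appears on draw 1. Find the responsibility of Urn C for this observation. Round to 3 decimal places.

The responsibility of component k is w_k f_k(x) divided by Σ_j w_j f_j(x).
Component likelihoods at x = 1:
  p_A = 0.50·(1−0.50)^0 = 0.50·1 = 0.5
  p_B = 0.54·(1−0.54)^0 = 0.54·1 = 0.54
  p_C = 0.60·(1−0.60)^0 = 0.60·1 = 0.6
Unnormalised posteriors:
  w_A·p_A = 0.33 × 0.5 = 0.165
  w_B·p_B = 0.26 × 0.54 = 0.1404
  w_C·p_C = 0.41 × 0.6 = 0.246
Normaliser: 0.165 + 0.1404 + 0.246 = 0.5514
P(Urn C | x) = 0.246 / 0.5514 ≈ 0.446

0.446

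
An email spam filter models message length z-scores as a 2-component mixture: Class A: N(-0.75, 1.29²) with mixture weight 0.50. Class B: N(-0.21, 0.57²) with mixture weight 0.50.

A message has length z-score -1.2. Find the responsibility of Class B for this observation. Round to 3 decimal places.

0.347

By Bayes' theorem, P(k | x) = P(Z=k) f_k(x) / Σ_j P(Z=j) f_j(x).
Component likelihoods at x = -1.2:
  p_A = (1/(1.29·√(2π)))·exp(−(-1.2−-0.75)²/(2·1.29²)) = 0.309258·exp(-0.06084) = 0.291002
  p_B = (1/(0.57·√(2π)))·exp(−(-1.2−-0.21)²/(2·0.57²)) = 0.699899·exp(-1.50831) = 0.154876
Unnormalised posteriors:
  P(Z=A)·p_A = 0.50 × 0.291002 = 0.145501
  P(Z=B)·p_B = 0.50 × 0.154876 = 0.077438
Marginal: 0.145501 + 0.077438 = 0.222939
So the posterior for Class B is 0.077438 / 0.222939 ≈ 0.347.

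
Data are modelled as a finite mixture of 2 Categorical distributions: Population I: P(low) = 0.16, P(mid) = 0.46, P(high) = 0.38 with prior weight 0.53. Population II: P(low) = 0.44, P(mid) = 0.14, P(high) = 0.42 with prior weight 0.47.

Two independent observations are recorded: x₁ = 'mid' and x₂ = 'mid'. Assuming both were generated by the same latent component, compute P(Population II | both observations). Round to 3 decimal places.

0.076

P(component k | x) = P(Z=k)·f_k(x) / marginal(x), where marginal(x) = Σ_j P(Z=j)·f_j(x).
Since both observations come from the same component, the likelihood for component k is f_k(x₁)·f_k(x₂).
  L_I = [P(mid | comp) = 0.46] × [0.46] = 0.2116
  L_II = [P(mid | comp) = 0.14] × [0.14] = 0.0196
Prior × likelihood for each component:
  P(Z=I)·L_I = 0.53 × 0.2116 = 0.112148
  P(Z=II)·L_II = 0.47 × 0.0196 = 0.009212
Sum: 0.112148 + 0.009212 = 0.12136
P(Population II | x₁,x₂) ≈ 0.076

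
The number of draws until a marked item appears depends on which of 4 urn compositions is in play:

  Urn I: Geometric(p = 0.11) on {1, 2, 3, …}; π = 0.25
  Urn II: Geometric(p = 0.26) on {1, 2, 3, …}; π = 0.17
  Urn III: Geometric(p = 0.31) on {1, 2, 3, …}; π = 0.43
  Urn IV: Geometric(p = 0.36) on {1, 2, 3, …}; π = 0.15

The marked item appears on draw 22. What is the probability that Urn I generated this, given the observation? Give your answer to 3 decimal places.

Posterior ∝ prior × likelihood, so P(k | x) ∝ π_k f_k(x); normalise over all components.
Component likelihoods at x = 22:
  p_I = 0.00951881
  p_II = 0.000466487
  p_III = 0.000127995
  p_IV = 3.06254e-05
Prior × likelihood for each component:
  π_I·p_I = 0.25 × 0.00951881 = 0.0023797
  π_II·p_II = 0.17 × 0.000466487 = 7.93028e-05
  π_III·p_III = 0.43 × 0.000127995 = 5.50378e-05
  π_IV·p_IV = 0.15 × 3.06254e-05 = 4.59381e-06
Sum: 0.0023797 + 7.93028e-05 + 5.50378e-05 + 4.59381e-06 = 0.00251864
P(Urn I | 22) ≈ 0.945

0.945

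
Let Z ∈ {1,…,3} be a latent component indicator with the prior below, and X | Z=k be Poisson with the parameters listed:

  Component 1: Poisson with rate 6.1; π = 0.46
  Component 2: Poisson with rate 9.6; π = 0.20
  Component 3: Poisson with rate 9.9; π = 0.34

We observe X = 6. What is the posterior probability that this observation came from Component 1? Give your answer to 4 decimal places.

0.6659

Apply Bayes' rule: the posterior for each component is proportional to its prior times its likelihood at x.
Component likelihoods at x = 6:
  f_1 = e^(−6.1)·6.1^6/6! = 0.160491
  f_2 = e^(−9.6)·9.6^6/6! = 0.0736322
  f_3 = e^(−9.9)·9.9^6/6! = 0.065609
Prior × likelihood for each component:
  π_1·f_1 = 0.46 × 0.160491 = 0.0738258
  π_2·f_2 = 0.20 × 0.0736322 = 0.0147264
  π_3·f_3 = 0.34 × 0.065609 = 0.0223071
Sum: 0.0738258 + 0.0147264 + 0.0223071 = 0.110859
Responsibility of Component 1: 0.0738258 / 0.110859 ≈ 0.6659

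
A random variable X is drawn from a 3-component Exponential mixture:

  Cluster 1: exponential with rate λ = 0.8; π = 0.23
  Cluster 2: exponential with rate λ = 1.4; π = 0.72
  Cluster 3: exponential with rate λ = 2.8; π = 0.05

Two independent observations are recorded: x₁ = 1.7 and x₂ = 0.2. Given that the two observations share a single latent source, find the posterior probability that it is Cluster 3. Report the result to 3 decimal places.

0.014

Posterior ∝ prior × likelihood, so P(k | x) ∝ π_k f_k(x); normalise over all components.
Since both observations come from the same component, the likelihood for component k is f_k(x₁)·f_k(x₂).
  L_1 = [0.205329] × [0.681715] = 0.139976
  L_2 = [0.129571] × [1.0581] = 0.137099
  L_3 = [0.0239837] × [1.59939] = 0.0383592
Prior × likelihood for each component:
  π_1·L_1 = 0.23 × 0.139976 = 0.0321944
  π_2·L_2 = 0.72 × 0.137099 = 0.0987109
  π_3·L_3 = 0.05 × 0.0383592 = 0.00191796
Denominator: 0.0321944 + 0.0987109 + 0.00191796 = 0.132823
Responsibility of Cluster 3: 0.00191796 / 0.132823 ≈ 0.014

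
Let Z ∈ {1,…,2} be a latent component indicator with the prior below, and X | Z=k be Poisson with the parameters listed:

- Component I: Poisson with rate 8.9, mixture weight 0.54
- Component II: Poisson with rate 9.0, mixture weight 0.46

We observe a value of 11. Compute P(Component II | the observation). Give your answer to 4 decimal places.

0.4657

By Bayes' theorem, P(k | x) = π_k f_k(x) / Σ_j π_j f_j(x).
Component likelihoods at x = 11:
  p_I = 0.094823
  p_II = 0.0970201
Multiply by the mixture weights:
  π_I·p_I = 0.54 × 0.094823 = 0.0512044
  π_II·p_II = 0.46 × 0.0970201 = 0.0446292
Evidence: 0.0512044 + 0.0446292 = 0.0958336
So the posterior for Component II is 0.0446292 / 0.0958336 ≈ 0.4657.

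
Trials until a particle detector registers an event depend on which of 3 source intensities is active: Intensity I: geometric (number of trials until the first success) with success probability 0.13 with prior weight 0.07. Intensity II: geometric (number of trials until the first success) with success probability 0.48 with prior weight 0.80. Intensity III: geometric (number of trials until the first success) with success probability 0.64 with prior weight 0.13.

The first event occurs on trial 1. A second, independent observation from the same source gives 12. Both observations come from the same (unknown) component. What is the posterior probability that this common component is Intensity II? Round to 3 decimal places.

0.351

P(component k | x) = w_k·f_k(x) / marginal(x), where marginal(x) = Σ_j w_j·f_j(x).
Since both observations come from the same component, the likelihood for component k is f_k(x₁)·f_k(x₂).
  f_I = [0.13] × [0.0280967] = 0.00365257
  f_II = [0.48] × [0.00036081] = 0.000173189
  f_III = [0.64] × [8.42379e-06] = 5.39122e-06
Unnormalised posteriors:
  w_I·f_I = 0.07 × 0.00365257 = 0.00025568
  w_II·f_II = 0.80 × 0.000173189 = 0.000138551
  w_III·f_III = 0.13 × 5.39122e-06 = 7.00859e-07
Sum: 0.00025568 + 0.000138551 + 7.00859e-07 = 0.000394932
Responsibility of Intensity II: 0.000138551 / 0.000394932 ≈ 0.351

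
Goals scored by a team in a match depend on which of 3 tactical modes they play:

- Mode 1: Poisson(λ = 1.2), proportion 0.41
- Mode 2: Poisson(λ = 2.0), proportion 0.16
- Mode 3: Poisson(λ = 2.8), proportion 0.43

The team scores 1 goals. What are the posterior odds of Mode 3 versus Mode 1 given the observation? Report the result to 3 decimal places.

0.494

Posterior odds = (π_i f_i(x)) / (π_j f_j(x)); the normalising sum cancels.
Evaluate each component's likelihood at the observed value:
  f_1 = e^(−1.2)·1.2^1/1! = 0.361433
  f_2 = e^(−2.0)·2.0^1/1! = 0.270671
  f_3 = e^(−2.8)·2.8^1/1! = 0.170268
0.0732153 / 0.148188 ≈ 0.494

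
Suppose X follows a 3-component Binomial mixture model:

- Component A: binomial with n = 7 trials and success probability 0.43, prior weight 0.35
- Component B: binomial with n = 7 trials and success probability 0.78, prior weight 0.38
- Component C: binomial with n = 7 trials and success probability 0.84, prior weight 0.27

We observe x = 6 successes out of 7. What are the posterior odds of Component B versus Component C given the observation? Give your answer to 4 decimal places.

Posterior odds = (P(Z=i) f_i(x)) / (P(Z=j) f_j(x)); the normalising sum cancels.
Evaluate each component's likelihood at the observed value:
  p_A = 0.0252222
  p_B = 0.346807
  p_C = 0.393454
Posterior odds = (P(Z=B)·p_B) / (P(Z=C)·p_C) = (0.38·0.346807) / (0.27·0.393454) = 0.131787 / 0.106233 ≈ 1.2406

1.2406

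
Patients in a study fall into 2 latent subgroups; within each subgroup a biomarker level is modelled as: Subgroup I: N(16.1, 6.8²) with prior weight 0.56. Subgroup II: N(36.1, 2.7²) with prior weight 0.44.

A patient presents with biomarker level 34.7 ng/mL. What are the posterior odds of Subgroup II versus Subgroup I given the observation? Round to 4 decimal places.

72.8932

Only the two components matter; the odds are (π_i f_i(x)) / (π_j f_j(x)).
Normal densities:
  L_I = (1/(6.8·√(2π)))·exp(−(34.7−16.1)²/(2·6.8²)) = 0.058668·exp(-3.74092) = 0.00139233
  L_II = (1/(2.7·√(2π)))·exp(−(34.7−36.1)²/(2·2.7²)) = 0.147756·exp(-0.13443) = 0.129171
Posterior odds = (π_II·L_II) / (π_I·L_I) = (0.44·0.129171) / (0.56·0.00139233) = 0.0568351 / 0.000779704 ≈ 72.8932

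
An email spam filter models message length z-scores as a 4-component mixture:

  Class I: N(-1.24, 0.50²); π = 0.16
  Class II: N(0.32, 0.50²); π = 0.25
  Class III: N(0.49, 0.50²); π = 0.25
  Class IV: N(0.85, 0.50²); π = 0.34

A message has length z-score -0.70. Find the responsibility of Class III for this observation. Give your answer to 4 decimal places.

P(component k | x) = P(Z=k)·f_k(x) / marginal(x), where marginal(x) = Σ_j P(Z=j)·f_j(x).
Evaluate each component's likelihood at the observed value:
  L_I = 0.445307
  L_II = 0.0996002
  L_III = 0.046982
  L_IV = 0.00653364
Unnormalised posteriors:
  P(Z=I)·L_I = 0.16 × 0.445307 = 0.0712491
  P(Z=II)·L_II = 0.25 × 0.0996002 = 0.0249
  P(Z=III)·L_III = 0.25 × 0.046982 = 0.0117455
  P(Z=IV)·L_IV = 0.34 × 0.00653364 = 0.00222144
Normaliser: 0.0712491 + 0.0249 + 0.0117455 + 0.00222144 = 0.110116
P(Class III | -0.70) = 0.0117455 / 0.110116 ≈ 0.1067

0.1067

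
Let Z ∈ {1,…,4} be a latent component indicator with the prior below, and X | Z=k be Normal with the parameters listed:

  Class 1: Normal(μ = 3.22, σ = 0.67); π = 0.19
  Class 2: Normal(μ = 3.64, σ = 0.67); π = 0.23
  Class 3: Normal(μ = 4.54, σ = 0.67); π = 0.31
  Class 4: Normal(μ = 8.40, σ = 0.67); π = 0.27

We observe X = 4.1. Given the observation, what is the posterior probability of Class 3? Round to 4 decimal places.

By Bayes' theorem, P(k | x) = π_k f_k(x) / Σ_j π_j f_j(x).
Component likelihoods at x = 4.1:
  p_1 = 0.251324
  p_2 = 0.470411
  p_3 = 0.479938
  p_4 = 6.77069e-10
Weight by the priors:
  π_1·p_1 = 0.19 × 0.251324 = 0.0477515
  π_2·p_2 = 0.23 × 0.470411 = 0.108195
  π_3·p_3 = 0.31 × 0.479938 = 0.148781
  π_4·p_4 = 0.27 × 6.77069e-10 = 1.82809e-10
Marginal: 0.0477515 + 0.108195 + 0.148781 + 1.82809e-10 = 0.304727
Responsibility of Class 3: 0.148781 / 0.304727 ≈ 0.4882

0.4882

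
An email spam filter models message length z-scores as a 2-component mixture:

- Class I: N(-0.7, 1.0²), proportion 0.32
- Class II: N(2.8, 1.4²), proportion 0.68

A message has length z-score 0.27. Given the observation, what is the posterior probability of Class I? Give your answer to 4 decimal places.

Apply Bayes' rule: the posterior for each component is proportional to its prior times its likelihood at x.
Normal densities:
  L_I = (1/(1.0·√(2π)))·exp(−(0.27−-0.7)²/(2·1.0²)) = 0.398942·exp(-0.47045) = 0.249228
  L_II = (1/(1.4·√(2π)))·exp(−(0.27−2.8)²/(2·1.4²)) = 0.284959·exp(-1.63288) = 0.0556711
Multiply by the mixture weights:
  π_I·L_I = 0.32 × 0.249228 = 0.0797528
  π_II·L_II = 0.68 × 0.0556711 = 0.0378564
Normaliser: 0.0797528 + 0.0378564 = 0.117609
So the posterior for Class I is 0.0797528 / 0.117609 ≈ 0.6781.

0.6781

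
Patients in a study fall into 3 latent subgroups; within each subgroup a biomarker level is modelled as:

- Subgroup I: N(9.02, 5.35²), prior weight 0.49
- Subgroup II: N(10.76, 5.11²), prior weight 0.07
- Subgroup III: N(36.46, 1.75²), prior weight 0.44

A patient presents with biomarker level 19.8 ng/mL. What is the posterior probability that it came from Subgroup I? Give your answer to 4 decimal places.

The responsibility of component k is P(Z=k) f_k(x) divided by Σ_j P(Z=j) f_j(x).
Normal densities:
  L_I = (1/(5.35·√(2π)))·exp(−(19.8−9.02)²/(2·5.35²)) = 0.074569·exp(-2.03002) = 0.00979333
  L_II = (1/(5.11·√(2π)))·exp(−(19.8−10.76)²/(2·5.11²)) = 0.078071·exp(-1.56482) = 0.0163266
  L_III = (1/(1.75·√(2π)))·exp(−(19.8−36.46)²/(2·1.75²)) = 0.227967·exp(-45.31520) = 4.76136e-21
Weight by the priors:
  P(Z=I)·L_I = 0.49 × 0.00979333 = 0.00479873
  P(Z=II)·L_II = 0.07 × 0.0163266 = 0.00114286
  P(Z=III)·L_III = 0.44 × 4.76136e-21 = 2.095e-21
Normaliser: 0.00479873 + 0.00114286 + 2.095e-21 = 0.00594159
P(Subgroup I | the observation) ≈ 0.8077

0.8077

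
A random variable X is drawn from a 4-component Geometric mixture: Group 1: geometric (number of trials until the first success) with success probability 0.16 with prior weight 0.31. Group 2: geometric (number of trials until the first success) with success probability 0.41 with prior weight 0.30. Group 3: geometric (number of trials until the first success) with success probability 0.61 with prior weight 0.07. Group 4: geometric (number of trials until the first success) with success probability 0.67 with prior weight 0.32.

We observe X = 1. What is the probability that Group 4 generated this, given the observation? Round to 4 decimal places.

The responsibility of component k is w_k f_k(x) divided by Σ_j w_j f_j(x).
Evaluate each component's likelihood at the observed value:
  p_1 = 0.16
  p_2 = 0.41
  p_3 = 0.61
  p_4 = 0.67
Weight by the priors:
  w_1·p_1 = 0.31 × 0.16 = 0.0496
  w_2·p_2 = 0.30 × 0.41 = 0.123
  w_3·p_3 = 0.07 × 0.61 = 0.0427
  w_4·p_4 = 0.32 × 0.67 = 0.2144
Denominator: 0.0496 + 0.123 + 0.0427 + 0.2144 = 0.4297
P(Group 4 | the observation) = 0.2144 / 0.4297 ≈ 0.4990

0.4990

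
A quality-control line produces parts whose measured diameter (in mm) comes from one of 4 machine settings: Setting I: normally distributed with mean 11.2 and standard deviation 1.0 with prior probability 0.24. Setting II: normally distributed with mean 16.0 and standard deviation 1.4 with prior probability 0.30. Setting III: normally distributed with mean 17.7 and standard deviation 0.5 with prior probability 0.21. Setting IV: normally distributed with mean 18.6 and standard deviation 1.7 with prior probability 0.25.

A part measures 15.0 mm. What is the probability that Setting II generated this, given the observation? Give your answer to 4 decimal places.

0.9131

Posterior ∝ prior × likelihood, so P(k | x) ∝ P(Z=k) f_k(x); normalise over all components.
Normal densities:
  f_I = (1/(1.0·√(2π)))·exp(−(15.0−11.2)²/(2·1.0²)) = 0.398942·exp(-7.22000) = 0.000291947
  f_II = (1/(1.4·√(2π)))·exp(−(15.0−16.0)²/(2·1.4²)) = 0.284959·exp(-0.25510) = 0.220797
  f_III = (1/(0.5·√(2π)))·exp(−(15.0−17.7)²/(2·0.5²)) = 0.797885·exp(-14.58000) = 3.71472e-07
  f_IV = (1/(1.7·√(2π)))·exp(−(15.0−18.6)²/(2·1.7²)) = 0.234672·exp(-2.24221) = 0.0249276
Unnormalised posteriors:
  P(Z=I)·f_I = 0.24 × 0.000291947 = 7.00673e-05
  P(Z=II)·f_II = 0.30 × 0.220797 = 0.066239
  P(Z=III)·f_III = 0.21 × 3.71472e-07 = 7.80092e-08
  P(Z=IV)·f_IV = 0.25 × 0.0249276 = 0.00623189
Sum: 7.00673e-05 + 0.066239 + 7.80092e-08 + 0.00623189 = 0.0725411
So the posterior for Setting II is 0.066239 / 0.0725411 ≈ 0.9131.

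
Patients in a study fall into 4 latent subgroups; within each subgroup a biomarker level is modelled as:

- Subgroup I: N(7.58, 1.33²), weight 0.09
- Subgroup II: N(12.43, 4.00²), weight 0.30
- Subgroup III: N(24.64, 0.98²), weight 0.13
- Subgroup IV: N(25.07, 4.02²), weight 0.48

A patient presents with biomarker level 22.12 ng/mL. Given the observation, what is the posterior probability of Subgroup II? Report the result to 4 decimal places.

0.0399

By Bayes' theorem, P(k | x) = π_k f_k(x) / Σ_j π_j f_j(x).
Component likelihoods at x = 22.12 ng/mL:
  L_I = (1/(1.33·√(2π)))·exp(−(22.12−7.58)²/(2·1.33²)) = 0.299957·exp(-59.75793) = 3.34595e-27
  L_II = (1/(4.00·√(2π)))·exp(−(22.12−12.43)²/(2·4.00²)) = 0.099736·exp(-2.93425) = 0.00530298
  L_III = (1/(0.98·√(2π)))·exp(−(22.12−24.64)²/(2·0.98²)) = 0.407084·exp(-3.30612) = 0.0149229
  L_IV = (1/(4.02·√(2π)))·exp(−(22.12−25.07)²/(2·4.02²)) = 0.099239·exp(-0.26925) = 0.0758138
Weight by the priors:
  π_I·L_I = 0.09 × 3.34595e-27 = 3.01136e-28
  π_II·L_II = 0.30 × 0.00530298 = 0.00159089
  π_III·L_III = 0.13 × 0.0149229 = 0.00193998
  π_IV·L_IV = 0.48 × 0.0758138 = 0.0363906
Denominator: 3.01136e-28 + 0.00159089 + 0.00193998 + 0.0363906 = 0.0399215
Responsibility of Subgroup II: 0.00159089 / 0.0399215 ≈ 0.0399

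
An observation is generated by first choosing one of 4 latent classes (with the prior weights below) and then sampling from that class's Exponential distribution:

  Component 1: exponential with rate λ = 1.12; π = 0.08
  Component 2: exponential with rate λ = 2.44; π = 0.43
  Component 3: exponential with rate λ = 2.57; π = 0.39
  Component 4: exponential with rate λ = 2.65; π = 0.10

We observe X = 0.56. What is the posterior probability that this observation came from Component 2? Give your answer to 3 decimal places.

Posterior ∝ prior × likelihood, so P(k | x) ∝ π_k f_k(x); normalise over all components.
Component likelihoods at x = 0.56:
  L_1 = 0.598175
  L_2 = 0.622257
  L_3 = 0.609392
  L_4 = 0.600832
Unnormalised posteriors:
  π_1·L_1 = 0.08 × 0.598175 = 0.047854
  π_2·L_2 = 0.43 × 0.622257 = 0.267571
  π_3·L_3 = 0.39 × 0.609392 = 0.237663
  π_4·L_4 = 0.10 × 0.600832 = 0.0600832
Normaliser: 0.047854 + 0.267571 + 0.237663 + 0.0600832 = 0.61317
P(Component 2 | x) ≈ 0.436

0.436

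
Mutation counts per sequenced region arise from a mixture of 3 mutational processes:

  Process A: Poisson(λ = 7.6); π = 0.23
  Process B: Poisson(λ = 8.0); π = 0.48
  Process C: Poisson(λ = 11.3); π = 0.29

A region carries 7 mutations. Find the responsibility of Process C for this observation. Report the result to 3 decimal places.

The responsibility of component k is w_k f_k(x) divided by Σ_j w_j f_j(x).
Evaluate each component's likelihood at the observed value:
  p_A = e^(−7.6)·7.6^7/7! = 0.145421
  p_B = e^(−8.0)·8.0^7/7! = 0.139587
  p_C = e^(−11.3)·11.3^7/7! = 0.0577552
Multiply by the mixture weights:
  w_A·p_A = 0.23 × 0.145421 = 0.0334468
  w_B·p_B = 0.48 × 0.139587 = 0.0670015
  w_C·p_C = 0.29 × 0.0577552 = 0.016749
Denominator: 0.0334468 + 0.0670015 + 0.016749 = 0.117197
Responsibility of Process C: 0.016749 / 0.117197 ≈ 0.143

0.143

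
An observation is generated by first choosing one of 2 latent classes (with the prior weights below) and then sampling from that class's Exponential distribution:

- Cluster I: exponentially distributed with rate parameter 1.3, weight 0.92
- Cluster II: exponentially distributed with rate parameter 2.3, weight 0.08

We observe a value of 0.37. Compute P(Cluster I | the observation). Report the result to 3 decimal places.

0.904

The responsibility of component k is π_k f_k(x) divided by Σ_j π_j f_j(x).
Evaluate each component's likelihood at the observed value:
  p_I = 0.803614
  p_II = 0.982072
Multiply by the mixture weights:
  π_I·p_I = 0.92 × 0.803614 = 0.739325
  π_II·p_II = 0.08 × 0.982072 = 0.0785657
Denominator: 0.739325 + 0.0785657 = 0.817891
P(Cluster I | x) = 0.739325 / 0.817891 ≈ 0.904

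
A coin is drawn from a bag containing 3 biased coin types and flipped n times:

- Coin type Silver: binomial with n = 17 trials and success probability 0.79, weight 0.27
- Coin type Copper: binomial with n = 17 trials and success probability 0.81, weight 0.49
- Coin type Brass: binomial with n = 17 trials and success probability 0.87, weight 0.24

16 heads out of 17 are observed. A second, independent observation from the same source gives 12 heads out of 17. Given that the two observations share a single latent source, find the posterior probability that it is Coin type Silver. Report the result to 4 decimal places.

The responsibility of component k is π_k f_k(x) divided by Σ_j π_j f_j(x).
Since both observations come from the same component, the likelihood for component k is f_k(x₁)·f_k(x₂).
  p_Silver = [0.0821678] × [0.149339] = 0.0122708
  p_Copper = [0.110908] × [0.122219] = 0.0135551
  p_Brass = [0.238068] × [0.0432014] = 0.0102849
Unnormalised posteriors:
  π_Silver·p_Silver = 0.27 × 0.0122708 = 0.00331312
  π_Copper·p_Copper = 0.49 × 0.0135551 = 0.00664198
  π_Brass·p_Brass = 0.24 × 0.0102849 = 0.00246837
Denominator: 0.00331312 + 0.00664198 + 0.00246837 = 0.0124235
So the posterior for Coin type Silver is 0.00331312 / 0.0124235 ≈ 0.2667.

0.2667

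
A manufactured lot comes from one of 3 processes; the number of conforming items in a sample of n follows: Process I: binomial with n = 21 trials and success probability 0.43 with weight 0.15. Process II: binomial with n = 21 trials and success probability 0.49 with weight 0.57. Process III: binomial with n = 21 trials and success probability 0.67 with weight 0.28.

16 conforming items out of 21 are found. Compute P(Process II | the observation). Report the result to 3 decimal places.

0.107

By Bayes' theorem, P(k | x) = w_k f_k(x) / Σ_j w_j f_j(x).
Evaluate each component's likelihood at the observed value:
  f_I = C(21,16)·0.43^16·0.57^5 = 20349·1.36614e-06·0.0601692 = 0.00167268
  f_II = C(21,16)·0.49^16·0.51^5 = 20349·1.10443e-05·0.0345025 = 0.0077541
  f_III = C(21,16)·0.67^16·0.33^5 = 20349·0.00164891·0.00391354 = 0.131314
Weight by the priors:
  w_I·f_I = 0.15 × 0.00167268 = 0.000250902
  w_II·f_II = 0.57 × 0.0077541 = 0.00441984
  w_III·f_III = 0.28 × 0.131314 = 0.0367678
Denominator: 0.000250902 + 0.00441984 + 0.0367678 = 0.0414385
So the posterior for Process II is 0.00441984 / 0.0414385 ≈ 0.107.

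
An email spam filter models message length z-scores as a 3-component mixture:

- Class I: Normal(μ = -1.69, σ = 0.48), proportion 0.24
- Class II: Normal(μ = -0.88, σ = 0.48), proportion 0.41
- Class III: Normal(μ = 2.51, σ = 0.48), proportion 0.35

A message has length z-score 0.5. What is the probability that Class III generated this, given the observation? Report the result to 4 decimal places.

The responsibility of component k is w_k f_k(x) divided by Σ_j w_j f_j(x).
Evaluate each component's likelihood at the observed value:
  p_I = 2.50867e-05
  p_II = 0.0133294
  p_III = 0.000129407
Unnormalised posteriors:
  w_I·p_I = 0.24 × 2.50867e-05 = 6.02081e-06
  w_II·p_II = 0.41 × 0.0133294 = 0.00546506
  w_III·p_III = 0.35 × 0.000129407 = 4.52925e-05
Evidence: 6.02081e-06 + 0.00546506 + 4.52925e-05 = 0.00551637
So the posterior for Class III is 4.52925e-05 / 0.00551637 ≈ 0.0082.

0.0082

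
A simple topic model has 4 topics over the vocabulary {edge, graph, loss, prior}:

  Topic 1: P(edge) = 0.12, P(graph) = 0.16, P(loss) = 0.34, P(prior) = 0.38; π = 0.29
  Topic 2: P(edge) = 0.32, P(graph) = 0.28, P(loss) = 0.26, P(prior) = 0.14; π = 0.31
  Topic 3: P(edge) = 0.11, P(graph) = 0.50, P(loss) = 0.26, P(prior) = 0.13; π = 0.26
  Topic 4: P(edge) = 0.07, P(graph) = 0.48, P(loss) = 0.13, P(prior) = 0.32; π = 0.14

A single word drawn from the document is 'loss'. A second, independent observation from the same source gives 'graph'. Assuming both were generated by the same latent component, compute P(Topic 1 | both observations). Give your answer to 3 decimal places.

0.195

By Bayes' theorem, P(k | x) = π_k f_k(x) / Σ_j π_j f_j(x).
Since both observations come from the same component, the likelihood for component k is f_k(x₁)·f_k(x₂).
  f_1 = [P(loss | comp) = 0.34] × [0.16] = 0.0544
  f_2 = [P(loss | comp) = 0.26] × [0.28] = 0.0728
  f_3 = [P(loss | comp) = 0.26] × [0.5] = 0.13
  f_4 = [P(loss | comp) = 0.13] × [0.48] = 0.0624
Prior × likelihood for each component:
  π_1·f_1 = 0.29 × 0.0544 = 0.015776
  π_2·f_2 = 0.31 × 0.0728 = 0.022568
  π_3·f_3 = 0.26 × 0.13 = 0.0338
  π_4·f_4 = 0.14 × 0.0624 = 0.008736
Evidence: 0.015776 + 0.022568 + 0.0338 + 0.008736 = 0.08088
Responsibility of Topic 1: 0.015776 / 0.08088 ≈ 0.195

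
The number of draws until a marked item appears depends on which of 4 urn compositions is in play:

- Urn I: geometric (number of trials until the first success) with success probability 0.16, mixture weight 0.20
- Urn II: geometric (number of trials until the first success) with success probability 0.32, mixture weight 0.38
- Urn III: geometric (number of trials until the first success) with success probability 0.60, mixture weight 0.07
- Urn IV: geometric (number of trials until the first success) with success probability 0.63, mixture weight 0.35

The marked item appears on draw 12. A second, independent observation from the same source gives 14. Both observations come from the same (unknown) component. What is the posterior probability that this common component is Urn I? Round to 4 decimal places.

By Bayes' theorem, P(k | x) = π_k f_k(x) / Σ_j π_j f_j(x).
Since both observations come from the same component, the likelihood for component k is f_k(x₁)·f_k(x₂).
  f_I = [0.16·(1−0.16)^11 = 0.16·0.146917 = 0.0235067] × [0.0165863] = 0.000389891
  f_II = [0.32·(1−0.32)^11 = 0.32·0.0143747 = 0.0045999] × [0.00212699] = 9.78394e-06
  f_III = [0.60·(1−0.60)^11 = 0.60·4.1943e-05 = 2.51658e-05] × [4.02653e-06] = 1.01331e-10
  f_IV = [0.63·(1−0.63)^11 = 0.63·1.77918e-05 = 1.12088e-05] × [1.53449e-06] = 1.71998e-11
Unnormalised posteriors:
  π_I·f_I = 0.20 × 0.000389891 = 7.79781e-05
  π_II·f_II = 0.38 × 9.78394e-06 = 3.7179e-06
  π_III·f_III = 0.07 × 1.01331e-10 = 7.09317e-12
  π_IV·f_IV = 0.35 × 1.71998e-11 = 6.01992e-12
Sum: 7.79781e-05 + 3.7179e-06 + 7.09317e-12 + 6.01992e-12 = 8.1696e-05
Responsibility of Urn I: 7.79781e-05 / 8.1696e-05 ≈ 0.9545

0.9545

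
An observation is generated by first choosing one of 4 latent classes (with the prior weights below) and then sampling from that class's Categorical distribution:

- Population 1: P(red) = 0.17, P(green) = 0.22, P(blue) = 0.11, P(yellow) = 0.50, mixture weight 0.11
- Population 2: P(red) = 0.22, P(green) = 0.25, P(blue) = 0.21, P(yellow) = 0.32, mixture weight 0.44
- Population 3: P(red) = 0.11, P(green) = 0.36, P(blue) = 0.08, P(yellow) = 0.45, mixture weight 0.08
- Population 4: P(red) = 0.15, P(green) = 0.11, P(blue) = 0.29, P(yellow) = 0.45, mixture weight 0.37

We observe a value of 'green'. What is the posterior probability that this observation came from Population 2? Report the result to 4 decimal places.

Apply Bayes' rule: the posterior for each component is proportional to its prior times its likelihood at x.
Evaluate each component's likelihood at the observed value:
  p_1 = P(green | comp) = 0.22
  p_2 = P(green | comp) = 0.25
  p_3 = P(green | comp) = 0.36
  p_4 = P(green | comp) = 0.11
Unnormalised posteriors:
  π_1·p_1 = 0.11 × 0.22 = 0.0242
  π_2·p_2 = 0.44 × 0.25 = 0.11
  π_3·p_3 = 0.08 × 0.36 = 0.0288
  π_4·p_4 = 0.37 × 0.11 = 0.0407
Marginal: 0.0242 + 0.11 + 0.0288 + 0.0407 = 0.2037
P(Population 2 | the observation) = 0.11 / 0.2037 ≈ 0.5400

0.5400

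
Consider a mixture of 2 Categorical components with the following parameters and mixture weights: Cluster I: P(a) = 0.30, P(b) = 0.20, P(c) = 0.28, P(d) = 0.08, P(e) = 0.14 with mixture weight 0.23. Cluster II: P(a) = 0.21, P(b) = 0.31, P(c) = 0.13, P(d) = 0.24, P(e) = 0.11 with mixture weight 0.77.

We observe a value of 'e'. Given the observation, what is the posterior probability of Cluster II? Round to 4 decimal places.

By Bayes' theorem, P(k | x) = π_k f_k(x) / Σ_j π_j f_j(x).
Categorical probabilities:
  f_I = P(e | comp) = 0.14
  f_II = P(e | comp) = 0.11
Multiply by the mixture weights:
  π_I·f_I = 0.23 × 0.14 = 0.0322
  π_II·f_II = 0.77 × 0.11 = 0.0847
Normaliser: 0.0322 + 0.0847 = 0.1169
P(Cluster II | 'e') ≈ 0.7246

0.7246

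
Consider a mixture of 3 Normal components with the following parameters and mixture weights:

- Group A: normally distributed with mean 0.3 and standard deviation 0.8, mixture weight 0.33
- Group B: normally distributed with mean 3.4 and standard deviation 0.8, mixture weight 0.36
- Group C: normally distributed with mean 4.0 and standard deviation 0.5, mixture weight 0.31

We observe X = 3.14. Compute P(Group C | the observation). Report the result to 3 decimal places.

0.248

The responsibility of component k is w_k f_k(x) divided by Σ_j w_j f_j(x).
Component likelihoods at x = 3.14:
  L_A = 0.000914581
  L_B = 0.473025
  L_C = 0.181774
Multiply by the mixture weights:
  w_A·L_A = 0.33 × 0.000914581 = 0.000301812
  w_B·L_B = 0.36 × 0.473025 = 0.170289
  w_C·L_C = 0.31 × 0.181774 = 0.0563499
Sum: 0.000301812 + 0.170289 + 0.0563499 = 0.226941
So the posterior for Group C is 0.0563499 / 0.226941 ≈ 0.248.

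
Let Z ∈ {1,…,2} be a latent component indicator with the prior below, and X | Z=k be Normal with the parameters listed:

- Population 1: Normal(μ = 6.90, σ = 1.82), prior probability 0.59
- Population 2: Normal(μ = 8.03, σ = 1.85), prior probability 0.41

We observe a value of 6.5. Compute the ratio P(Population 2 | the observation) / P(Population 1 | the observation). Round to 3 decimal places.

Since P(k|x) ∝ π_k f_k(x), the posterior odds are π_i f_i(x) / (π_j f_j(x)).
Component likelihoods at x = 6.5:
  p_1 = (1/(1.82·√(2π)))·exp(−(6.5−6.90)²/(2·1.82²)) = 0.219199·exp(-0.02415) = 0.213968
  p_2 = (1/(1.85·√(2π)))·exp(−(6.5−8.03)²/(2·1.85²)) = 0.215644·exp(-0.34199) = 0.153185
Posterior odds = (π_2·p_2) / (π_1·p_1) = (0.41·0.153185) / (0.59·0.213968) = 0.0628057 / 0.126241 ≈ 0.498

0.498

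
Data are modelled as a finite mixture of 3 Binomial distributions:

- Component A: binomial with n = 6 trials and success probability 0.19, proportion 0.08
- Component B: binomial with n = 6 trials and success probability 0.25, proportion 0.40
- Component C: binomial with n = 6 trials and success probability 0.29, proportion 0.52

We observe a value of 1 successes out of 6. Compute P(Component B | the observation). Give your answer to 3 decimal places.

The responsibility of component k is π_k f_k(x) divided by Σ_j π_j f_j(x).
Component likelihoods at x = 1 successes out of 6:
  f_A = C(6,1)·0.19^1·0.81^5 = 6·0.19·0.348678 = 0.397493
  f_B = C(6,1)·0.25^1·0.75^5 = 6·0.25·0.237305 = 0.355957
  f_C = C(6,1)·0.29^1·0.71^5 = 6·0.29·0.180423 = 0.313936
Unnormalised posteriors:
  π_A·f_A = 0.08 × 0.397493 = 0.0317995
  π_B·f_B = 0.40 × 0.355957 = 0.142383
  π_C·f_C = 0.52 × 0.313936 = 0.163247
Denominator: 0.0317995 + 0.142383 + 0.163247 = 0.337429
So the posterior for Component B is 0.142383 / 0.337429 ≈ 0.422.

0.422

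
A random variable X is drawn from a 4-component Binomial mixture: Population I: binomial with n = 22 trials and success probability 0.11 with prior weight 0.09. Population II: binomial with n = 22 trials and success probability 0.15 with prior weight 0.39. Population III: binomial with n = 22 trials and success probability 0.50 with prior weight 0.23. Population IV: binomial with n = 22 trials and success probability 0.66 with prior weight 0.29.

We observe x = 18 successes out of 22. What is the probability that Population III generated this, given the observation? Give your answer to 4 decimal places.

0.0244

The responsibility of component k is P(Z=k) f_k(x) divided by Σ_j P(Z=j) f_j(x).
Component likelihoods at x = 18 successes out of 22:
  p_I = C(22,18)·0.11^18·0.89^4 = 7315·5.55992e-18·0.627422 = 2.55178e-14
  p_II = C(22,18)·0.15^18·0.85^4 = 7315·1.47789e-15·0.522006 = 5.64329e-12
  p_III = C(22,18)·0.50^18·0.50^4 = 7315·3.8147e-06·0.0625 = 0.00174403
  p_IV = C(22,18)·0.66^18·0.34^4 = 7315·0.000564665·0.0133634 = 0.0551977
Unnormalised posteriors:
  P(Z=I)·p_I = 0.09 × 2.55178e-14 = 2.2966e-15
  P(Z=II)·p_II = 0.39 × 5.64329e-12 = 2.20088e-12
  P(Z=III)·p_III = 0.23 × 0.00174403 = 0.000401127
  P(Z=IV)·p_IV = 0.29 × 0.0551977 = 0.0160073
Normaliser: 2.2966e-15 + 2.20088e-12 + 0.000401127 + 0.0160073 = 0.0164085
P(Population III | 18 successes out of 22) = 0.000401127 / 0.0164085 ≈ 0.0244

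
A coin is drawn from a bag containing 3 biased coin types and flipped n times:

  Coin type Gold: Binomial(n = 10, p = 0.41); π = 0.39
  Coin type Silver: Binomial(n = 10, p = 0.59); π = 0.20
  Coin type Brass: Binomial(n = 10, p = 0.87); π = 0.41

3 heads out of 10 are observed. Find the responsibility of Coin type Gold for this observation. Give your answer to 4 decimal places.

0.8930

P(component k | x) = π_k·f_k(x) / marginal(x), where marginal(x) = Σ_j π_j·f_j(x).
Evaluate each component's likelihood at the observed value:
  f_Gold = 0.205824
  f_Silver = 0.0479981
  f_Brass = 4.95841e-05
Weight by the priors:
  π_Gold·f_Gold = 0.39 × 0.205824 = 0.0802715
  π_Silver·f_Silver = 0.20 × 0.0479981 = 0.00959963
  π_Brass·f_Brass = 0.41 × 4.95841e-05 = 2.03295e-05
Marginal: 0.0802715 + 0.00959963 + 2.03295e-05 = 0.0898915
So the posterior for Coin type Gold is 0.0802715 / 0.0898915 ≈ 0.8930.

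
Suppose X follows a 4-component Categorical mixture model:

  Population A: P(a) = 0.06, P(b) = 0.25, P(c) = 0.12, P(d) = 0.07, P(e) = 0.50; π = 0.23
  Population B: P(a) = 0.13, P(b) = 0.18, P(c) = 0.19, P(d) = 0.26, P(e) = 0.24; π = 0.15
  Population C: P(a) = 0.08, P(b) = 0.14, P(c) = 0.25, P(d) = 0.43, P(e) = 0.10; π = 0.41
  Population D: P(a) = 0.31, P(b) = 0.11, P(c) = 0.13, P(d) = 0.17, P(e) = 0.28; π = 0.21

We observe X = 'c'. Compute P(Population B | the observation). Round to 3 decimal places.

By Bayes' theorem, P(k | x) = w_k f_k(x) / Σ_j w_j f_j(x).
Categorical probabilities:
  L_A = 0.12
  L_B = 0.19
  L_C = 0.25
  L_D = 0.13
Unnormalised posteriors:
  w_A·L_A = 0.23 × 0.12 = 0.0276
  w_B·L_B = 0.15 × 0.19 = 0.0285
  w_C·L_C = 0.41 × 0.25 = 0.1025
  w_D·L_D = 0.21 × 0.13 = 0.0273
Denominator: 0.0276 + 0.0285 + 0.1025 + 0.0273 = 0.1859
Responsibility of Population B: 0.0285 / 0.1859 ≈ 0.153

0.153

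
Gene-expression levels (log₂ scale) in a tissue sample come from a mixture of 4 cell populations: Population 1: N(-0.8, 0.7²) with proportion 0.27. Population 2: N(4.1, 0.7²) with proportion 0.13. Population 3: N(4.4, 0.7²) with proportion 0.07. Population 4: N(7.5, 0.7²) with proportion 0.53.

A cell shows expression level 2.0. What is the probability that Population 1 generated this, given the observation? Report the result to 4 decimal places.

The responsibility of component k is π_k f_k(x) divided by Σ_j π_j f_j(x).
Evaluate each component's likelihood at the observed value:
  L_1 = 0.000191186
  L_2 = 0.00633121
  L_3 = 0.0015967
  L_4 = 2.24024e-14
Multiply by the mixture weights:
  π_1·L_1 = 0.27 × 0.000191186 = 5.16202e-05
  π_2·L_2 = 0.13 × 0.00633121 = 0.000823058
  π_3·L_3 = 0.07 × 0.0015967 = 0.000111769
  π_4·L_4 = 0.53 × 2.24024e-14 = 1.18732e-14
Sum: 5.16202e-05 + 0.000823058 + 0.000111769 + 1.18732e-14 = 0.000986447
Responsibility of Population 1: 5.16202e-05 / 0.000986447 ≈ 0.0523

0.0523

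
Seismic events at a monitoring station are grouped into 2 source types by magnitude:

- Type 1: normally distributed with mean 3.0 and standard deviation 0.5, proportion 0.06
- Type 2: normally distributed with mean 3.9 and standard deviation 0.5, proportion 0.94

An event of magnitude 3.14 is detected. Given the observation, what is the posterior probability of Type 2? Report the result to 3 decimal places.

The responsibility of component k is π_k f_k(x) divided by Σ_j π_j f_j(x).
Component likelihoods at x = 3.14:
  p_1 = 0.767213
  p_2 = 0.251329
Multiply by the mixture weights:
  π_1·p_1 = 0.06 × 0.767213 = 0.0460328
  π_2·p_2 = 0.94 × 0.251329 = 0.23625
Marginal: 0.0460328 + 0.23625 = 0.282282
P(Type 2 | 3.14) = 0.23625 / 0.282282 ≈ 0.837

0.837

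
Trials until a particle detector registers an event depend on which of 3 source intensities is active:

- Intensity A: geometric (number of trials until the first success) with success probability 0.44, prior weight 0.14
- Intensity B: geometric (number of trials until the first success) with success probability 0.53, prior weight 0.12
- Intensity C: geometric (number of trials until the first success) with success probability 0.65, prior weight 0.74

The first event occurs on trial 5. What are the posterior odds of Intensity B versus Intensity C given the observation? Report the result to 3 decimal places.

Only the two components matter; the odds are (π_i f_i(x)) / (π_j f_j(x)).
Geometric probabilities:
  p_A = 0.0432718
  p_B = 0.0258623
  p_C = 0.00975406
0.00310348 / 0.00721801 ≈ 0.430

0.430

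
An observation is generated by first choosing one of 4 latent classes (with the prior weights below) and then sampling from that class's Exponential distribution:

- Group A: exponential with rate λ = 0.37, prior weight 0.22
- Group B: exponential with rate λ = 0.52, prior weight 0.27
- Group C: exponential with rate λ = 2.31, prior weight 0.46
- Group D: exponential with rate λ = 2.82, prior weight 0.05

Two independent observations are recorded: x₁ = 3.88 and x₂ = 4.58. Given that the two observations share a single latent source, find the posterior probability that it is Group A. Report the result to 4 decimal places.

The responsibility of component k is π_k f_k(x) divided by Σ_j π_j f_j(x).
Since both observations come from the same component, the likelihood for component k is f_k(x₁)·f_k(x₂).
  p_A = [0.37·e^(−0.37·3.88) = 0.37·e^(−1.4356) = 0.0880498] × [0.0679589] = 0.00598377
  p_B = [0.52·e^(−0.52·3.88) = 0.52·e^(−2.0176) = 0.0691466] × [0.0480494] = 0.00332245
  p_C = [2.31·e^(−2.31·3.88) = 2.31·e^(−8.9628) = 0.000295881] × [5.87304e-05] = 1.73772e-08
  p_D = [2.82·e^(−2.82·3.88) = 2.82·e^(−10.9416) = 4.99313e-05] × [6.93546e-06] = 3.46296e-10
Weight by the priors:
  π_A·p_A = 0.22 × 0.00598377 = 0.00131643
  π_B·p_B = 0.27 × 0.00332245 = 0.000897061
  π_C·p_C = 0.46 × 1.73772e-08 = 7.99353e-09
  π_D·p_D = 0.05 × 3.46296e-10 = 1.73148e-11
Normaliser: 0.00131643 + 0.000897061 + 7.99353e-09 + 1.73148e-11 = 0.0022135
P(Group A | x) = 0.00131643 / 0.0022135 ≈ 0.5947

0.5947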